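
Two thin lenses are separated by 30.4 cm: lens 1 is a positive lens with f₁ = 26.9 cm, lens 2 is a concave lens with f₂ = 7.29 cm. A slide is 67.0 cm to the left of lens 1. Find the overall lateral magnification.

m = +0.674

Lens 1: 1/d_i1 = 1/(26.9) − 1/(67.0) = 0.02225, so d_i1 = 44.95 cm; m₁ = −d_i1/d_o1 = -0.6709.
d_o2 = 30.4 − (44.95) = -14.55 cm (virtual object).
f₂ = −7.29 cm (diverging).
Lens 2: 1/d_i2 = 1/(-7.29) − 1/(-14.55) = -0.06845, so d_i2 = -14.61 cm; m₂ = −d_i2/d_o2 = -1.004.
m = m₁·m₂ = (-0.6709)(-1.004) = +0.674.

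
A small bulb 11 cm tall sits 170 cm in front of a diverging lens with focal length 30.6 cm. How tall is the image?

For a diverging lens, f = -30.6 cm.
1/d_i = 1/f − 1/d_o = 1/(-30.60) − 1/(170) = -0.03856, so d_i = -25.93 cm.
m = −d_i/d_o = +0.1525.
|h_i| = |m|·h_o = 0.1525 × 11 = 1.68 cm. The image is virtual, upright and reduced, on the same side as the object.

1.68 cm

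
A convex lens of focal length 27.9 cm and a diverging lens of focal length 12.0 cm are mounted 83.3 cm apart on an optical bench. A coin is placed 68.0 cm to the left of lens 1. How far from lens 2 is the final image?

Lens 1: 1/d_i1 = 1/f₁ − 1/d_o1 = 1/(27.9) − 1/(68.0) = 0.02114, so d_i1 = 47.31 cm.
The intermediate image is 47.31 cm to the right of lens 1, which is 83.3 − (47.31) = 35.99 cm to the left of lens 2, so d_o2 = +35.99 cm.
Lens 2 is diverging, so f₂ = −12.0 cm.
Lens 2: 1/d_i2 = 1/f₂ − 1/d_o2 = 1/(-12.0) − 1/(35.99) = -0.1111, so d_i2 = -9.00 cm.
The final image is virtual, 9.00 cm to the left of lens 2 (overall magnification ≈ -0.17).

9.00 cm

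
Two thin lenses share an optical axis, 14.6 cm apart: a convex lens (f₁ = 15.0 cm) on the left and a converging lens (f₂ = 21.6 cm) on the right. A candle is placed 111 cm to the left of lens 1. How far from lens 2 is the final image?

Lens 1: 1/d_i1 = 1/f₁ − 1/d_o1 = 1/(15.0) − 1/(111) = 0.05766, so d_i1 = 17.34 cm.
The intermediate image is 17.34 cm to the right of lens 1, which lies 2.740 cm to the right of lens 2 — a virtual object — so d_o2 = −2.740 cm.
Lens 2: 1/d_i2 = 1/f₂ − 1/d_o2 = 1/(21.6) − 1/(-2.740) = 0.4113, so d_i2 = 2.43 cm.
The final image is real, 2.43 cm to the right of lens 2 (overall magnification ≈ -0.14).

2.43 cm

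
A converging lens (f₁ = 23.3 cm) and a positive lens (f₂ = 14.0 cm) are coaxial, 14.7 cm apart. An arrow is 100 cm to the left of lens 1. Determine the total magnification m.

m = -0.143

Lens 1: 1/d_i1 = 1/(23.3) − 1/(100) = 0.03292, so d_i1 = 30.38 cm; m₁ = −d_i1/d_o1 = -0.3038.
d_o2 = 14.7 − (30.38) = -15.68 cm (virtual object).
Lens 2: 1/d_i2 = 1/(14.0) − 1/(-15.68) = 0.1352, so d_i2 = 7.396 cm; m₂ = −d_i2/d_o2 = +0.4717.
m = m₁·m₂ = (-0.3038)(+0.4717) = -0.143.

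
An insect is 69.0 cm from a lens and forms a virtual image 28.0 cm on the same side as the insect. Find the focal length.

f = -47.1 cm (diverging)

Virtual image ⇒ d_i = −28.0 cm.
1/f = 1/d_o + 1/d_i = 1/(69.0) + 1/(-28.0) = -0.02122, so f = -47.1 cm.
Since f is negative, the lens is diverging.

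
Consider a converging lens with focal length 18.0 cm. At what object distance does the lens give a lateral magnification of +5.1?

14.5 cm

m = −d_i/d_o ⇒ d_i = −m·d_o.
1/f = 1/d_o + 1/d_i = 1/d_o − 1/(m·d_o) = (1 − 1/m)/d_o, so d_o = f(1 − 1/m) = (18.00)(1 − 1/(+5.1)) = 14.5 cm.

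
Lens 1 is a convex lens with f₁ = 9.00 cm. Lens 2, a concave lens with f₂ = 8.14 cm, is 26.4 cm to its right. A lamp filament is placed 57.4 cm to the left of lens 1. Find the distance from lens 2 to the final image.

Lens 1: 1/d_i1 = 1/f₁ − 1/d_o1 = 1/(9.00) − 1/(57.4) = 0.09369, so d_i1 = 10.67 cm.
The intermediate image is 10.67 cm to the right of lens 1, which is 26.4 − (10.67) = 15.73 cm to the left of lens 2, so d_o2 = +15.73 cm.
Lens 2 is diverging, so f₂ = −8.14 cm.
Lens 2: 1/d_i2 = 1/f₂ − 1/d_o2 = 1/(-8.14) − 1/(15.73) = -0.1864, so d_i2 = -5.36 cm.
The final image is virtual, 5.36 cm to the left of lens 2 (overall magnification ≈ -0.063).

5.36 cm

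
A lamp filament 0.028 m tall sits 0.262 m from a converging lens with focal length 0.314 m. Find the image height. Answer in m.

1/d_i = 1/f − 1/d_o = 1/(0.3140) − 1/(0.262) = -0.6321, so d_i = -1.582 m.
m = −d_i/d_o = +6.038.
|h_i| = |m|·h_o = 6.038 × 0.028 = 0.169 m. The image is virtual, upright and enlarged, on the same side as the object.

0.169 m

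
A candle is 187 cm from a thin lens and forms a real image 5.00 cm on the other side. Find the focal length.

Real image ⇒ d_i = +5.00 cm.
1/f = 1/d_o + 1/d_i = 1/(187) + 1/(5.00) = 0.2053, so f = 4.87 cm.
Since f is positive, the thin lens is converging.

f = 4.87 cm (converging)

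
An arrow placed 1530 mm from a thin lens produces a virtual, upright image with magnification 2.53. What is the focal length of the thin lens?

m = −d_i/d_o ⇒ d_i = −m·d_o = −(+2.53)·(1530) = -3871 mm.
1/f = 1/d_o + 1/d_i = 1/(1530) + 1/(-3871) = 0.0003953, so f = 2530 mm.
Since f is positive, the thin lens is converging.

f = 2530 mm (converging)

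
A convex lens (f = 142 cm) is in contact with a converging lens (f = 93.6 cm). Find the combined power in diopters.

P₁ = 1/f₁ = 1/(1.42 m) = +0.7042 D; P₂ = 1/f₂ = 1/(0.936 m) = +1.068 D.
For thin lenses in contact, P = P₁ + P₂ = (+0.7042) + (+1.068) = +1.77 D.

P = +1.77 D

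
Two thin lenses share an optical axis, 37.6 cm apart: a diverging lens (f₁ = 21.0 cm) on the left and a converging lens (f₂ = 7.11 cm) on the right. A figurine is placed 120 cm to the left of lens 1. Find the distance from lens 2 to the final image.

8.16 cm

Lens 1 is diverging, so f₁ = −21.0 cm.
Lens 1: 1/d_i1 = 1/f₁ − 1/d_o1 = 1/(-21.0) − 1/(120) = -0.05595, so d_i1 = -17.87 cm.
The intermediate image is 17.87 cm to the left of lens 1 (virtual), which is 37.6 − (-17.87) = 55.47 cm to the left of lens 2, so d_o2 = +55.47 cm.
Lens 2: 1/d_i2 = 1/f₂ − 1/d_o2 = 1/(7.11) − 1/(55.47) = 0.1226, so d_i2 = 8.16 cm.
The final image is real, 8.16 cm to the right of lens 2 (overall magnification ≈ -0.022).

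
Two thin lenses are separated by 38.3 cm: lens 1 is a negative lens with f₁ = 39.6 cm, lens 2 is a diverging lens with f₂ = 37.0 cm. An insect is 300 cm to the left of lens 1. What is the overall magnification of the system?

f₁ = −39.6 cm (diverging).
Lens 1: 1/d_i1 = 1/(-39.6) − 1/(300) = -0.02859, so d_i1 = -34.98 cm; m₁ = −d_i1/d_o1 = +0.1166.
d_o2 = 38.3 − (-34.98) = 73.28 cm.
f₂ = −37.0 cm (diverging).
Lens 2: 1/d_i2 = 1/(-37.0) − 1/(73.28) = -0.04067, so d_i2 = -24.59 cm; m₂ = −d_i2/d_o2 = +0.3355.
m = m₁·m₂ = (+0.1166)(+0.3355) = +0.0391.

m = +0.0391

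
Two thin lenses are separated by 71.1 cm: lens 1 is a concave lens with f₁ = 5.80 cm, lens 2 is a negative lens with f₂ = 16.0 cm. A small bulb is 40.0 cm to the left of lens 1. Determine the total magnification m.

f₁ = −5.80 cm (diverging).
Lens 1: 1/d_i1 = 1/(-5.80) − 1/(40.0) = -0.1974, so d_i1 = -5.066 cm; m₁ = −d_i1/d_o1 = +0.1266.
d_o2 = 71.1 − (-5.066) = 76.17 cm.
f₂ = −16.0 cm (diverging).
Lens 2: 1/d_i2 = 1/(-16.0) − 1/(76.17) = -0.07563, so d_i2 = -13.22 cm; m₂ = −d_i2/d_o2 = +0.1736.
m = m₁·m₂ = (+0.1266)(+0.1736) = +0.0220.

m = +0.0220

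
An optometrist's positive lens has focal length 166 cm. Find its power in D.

P = +0.602 D

f = 166 cm = 1.66 m.
P = 1/f = 1/(1.66 m) = +0.602 D.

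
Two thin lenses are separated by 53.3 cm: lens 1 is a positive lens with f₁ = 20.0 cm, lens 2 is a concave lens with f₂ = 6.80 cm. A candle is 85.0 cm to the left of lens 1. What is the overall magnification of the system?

Lens 1: 1/d_i1 = 1/(20.0) − 1/(85.0) = 0.03824, so d_i1 = 26.15 cm; m₁ = −d_i1/d_o1 = -0.3076.
d_o2 = 53.3 − (26.15) = 27.15 cm.
f₂ = −6.80 cm (diverging).
Lens 2: 1/d_i2 = 1/(-6.80) − 1/(27.15) = -0.1839, so d_i2 = -5.438 cm; m₂ = −d_i2/d_o2 = +0.2003.
m = m₁·m₂ = (-0.3076)(+0.2003) = -0.0616.

m = -0.0616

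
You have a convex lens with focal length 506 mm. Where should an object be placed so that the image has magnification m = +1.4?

145 mm

m = −d_i/d_o ⇒ d_i = −m·d_o.
1/f = 1/d_o + 1/d_i = 1/d_o − 1/(m·d_o) = (1 − 1/m)/d_o, so d_o = f(1 − 1/m) = (506.0)(1 − 1/(+1.4)) = 145 mm.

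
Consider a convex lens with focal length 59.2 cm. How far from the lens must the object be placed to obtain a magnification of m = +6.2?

m = −d_i/d_o ⇒ d_i = −m·d_o.
1/f = 1/d_o + 1/d_i = 1/d_o − 1/(m·d_o) = (1 − 1/m)/d_o, so d_o = f(1 − 1/m) = (59.20)(1 − 1/(+6.2)) = 49.7 cm.

49.7 cm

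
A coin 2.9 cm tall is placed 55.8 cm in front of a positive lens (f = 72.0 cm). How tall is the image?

1/d_i = 1/f − 1/d_o = 1/(72.00) − 1/(55.8) = -0.004032, so d_i = -248.0 cm.
m = −d_i/d_o = +4.444.
|h_i| = |m|·h_o = 4.444 × 2.9 = 12.9 cm. The image is virtual, upright and enlarged, on the same side as the object.

12.9 cm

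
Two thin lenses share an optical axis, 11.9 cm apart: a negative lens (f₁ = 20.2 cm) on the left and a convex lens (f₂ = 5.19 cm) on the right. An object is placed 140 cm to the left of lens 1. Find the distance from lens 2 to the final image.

Lens 1 is diverging, so f₁ = −20.2 cm.
Lens 1: 1/d_i1 = 1/f₁ − 1/d_o1 = 1/(-20.2) − 1/(140) = -0.05665, so d_i1 = -17.65 cm.
The intermediate image is 17.65 cm to the left of lens 1 (virtual), which is 11.9 − (-17.65) = 29.55 cm to the left of lens 2, so d_o2 = +29.55 cm.
Lens 2: 1/d_i2 = 1/f₂ − 1/d_o2 = 1/(5.19) − 1/(29.55) = 0.1588, so d_i2 = 6.30 cm.
The final image is real, 6.30 cm to the right of lens 2 (overall magnification ≈ -0.027).

6.30 cm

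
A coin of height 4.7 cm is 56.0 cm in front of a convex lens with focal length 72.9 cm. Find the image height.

20.3 cm

1/d_i = 1/f − 1/d_o = 1/(72.90) − 1/(56.0) = -0.004140, so d_i = -241.6 cm.
m = −d_i/d_o = +4.314.
|h_i| = |m|·h_o = 4.314 × 4.7 = 20.3 cm. The image is virtual, upright and enlarged, on the same side as the object.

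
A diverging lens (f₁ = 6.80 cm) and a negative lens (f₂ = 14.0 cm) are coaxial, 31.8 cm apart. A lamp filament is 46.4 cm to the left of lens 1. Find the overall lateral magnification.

m = +0.0346

f₁ = −6.80 cm (diverging).
Lens 1: 1/d_i1 = 1/(-6.80) − 1/(46.4) = -0.1686, so d_i1 = -5.931 cm; m₁ = −d_i1/d_o1 = +0.1278.
d_o2 = 31.8 − (-5.931) = 37.73 cm.
f₂ = −14.0 cm (diverging).
Lens 2: 1/d_i2 = 1/(-14.0) − 1/(37.73) = -0.09793, so d_i2 = -10.21 cm; m₂ = −d_i2/d_o2 = +0.2706.
m = m₁·m₂ = (+0.1278)(+0.2706) = +0.0346.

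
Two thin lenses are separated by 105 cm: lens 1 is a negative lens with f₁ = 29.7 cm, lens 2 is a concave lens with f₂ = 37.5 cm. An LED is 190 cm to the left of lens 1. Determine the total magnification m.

f₁ = −29.7 cm (diverging).
Lens 1: 1/d_i1 = 1/(-29.7) − 1/(190) = -0.03893, so d_i1 = -25.69 cm; m₁ = −d_i1/d_o1 = +0.1352.
d_o2 = 105 − (-25.69) = 130.7 cm.
f₂ = −37.5 cm (diverging).
Lens 2: 1/d_i2 = 1/(-37.5) − 1/(130.7) = -0.03432, so d_i2 = -29.14 cm; m₂ = −d_i2/d_o2 = +0.2229.
m = m₁·m₂ = (+0.1352)(+0.2229) = +0.0301.

m = +0.0301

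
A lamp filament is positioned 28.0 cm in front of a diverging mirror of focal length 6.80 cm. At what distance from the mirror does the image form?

For a diverging mirror, f = -6.80 cm.
Mirror equation: 1/q = 1/f − 1/p = 1/(-6.800) − 1/(28.0) = -0.1471 − 0.03571 = -0.1828, so q = -5.47 cm.
The image is virtual, upright and reduced, behind the mirror.

5.47 cm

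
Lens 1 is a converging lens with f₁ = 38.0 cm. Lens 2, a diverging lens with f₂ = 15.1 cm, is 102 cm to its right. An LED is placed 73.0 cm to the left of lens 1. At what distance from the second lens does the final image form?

9.07 cm

Lens 1: 1/d_i1 = 1/f₁ − 1/d_o1 = 1/(38.0) − 1/(73.0) = 0.01262, so d_i1 = 79.26 cm.
The intermediate image is 79.26 cm to the right of lens 1, which is 102 − (79.26) = 22.74 cm to the left of lens 2, so d_o2 = +22.74 cm.
Lens 2 is diverging, so f₂ = −15.1 cm.
Lens 2: 1/d_i2 = 1/f₂ − 1/d_o2 = 1/(-15.1) − 1/(22.74) = -0.1102, so d_i2 = -9.07 cm.
The final image is virtual, 9.07 cm to the left of lens 2 (overall magnification ≈ -0.43).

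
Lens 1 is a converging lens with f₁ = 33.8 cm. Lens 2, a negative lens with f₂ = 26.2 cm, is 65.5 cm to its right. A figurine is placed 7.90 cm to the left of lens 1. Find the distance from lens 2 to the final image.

19.5 cm

Lens 1: 1/d_i1 = 1/f₁ − 1/d_o1 = 1/(33.8) − 1/(7.90) = -0.09700, so d_i1 = -10.31 cm.
The intermediate image is 10.31 cm to the left of lens 1 (virtual), which is 65.5 − (-10.31) = 75.81 cm to the left of lens 2, so d_o2 = +75.81 cm.
Lens 2 is diverging, so f₂ = −26.2 cm.
Lens 2: 1/d_i2 = 1/f₂ − 1/d_o2 = 1/(-26.2) − 1/(75.81) = -0.05136, so d_i2 = -19.5 cm.
The final image is virtual, 19.5 cm to the left of lens 2 (overall magnification ≈ 0.34).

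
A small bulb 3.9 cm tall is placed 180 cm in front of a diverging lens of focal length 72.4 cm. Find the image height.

For a diverging lens, f = -72.4 cm.
1/d_i = 1/f − 1/d_o = 1/(-72.40) − 1/(180) = -0.01937, so d_i = -51.63 cm.
m = −d_i/d_o = +0.2868.
|h_i| = |m|·h_o = 0.2868 × 3.9 = 1.12 cm. The image is virtual, upright and reduced, on the same side as the object.

1.12 cm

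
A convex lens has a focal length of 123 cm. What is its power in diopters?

f = 123 cm = 1.23 m.
P = 1/f = 1/(1.23 m) = +0.813 D.

P = +0.813 D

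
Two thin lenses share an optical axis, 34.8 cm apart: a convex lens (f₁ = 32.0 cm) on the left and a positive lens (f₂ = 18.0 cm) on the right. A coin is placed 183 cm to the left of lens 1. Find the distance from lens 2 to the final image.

3.26 cm

Lens 1: 1/d_i1 = 1/f₁ − 1/d_o1 = 1/(32.0) − 1/(183) = 0.02579, so d_i1 = 38.78 cm.
The intermediate image is 38.78 cm to the right of lens 1, which lies 3.980 cm to the right of lens 2 — a virtual object — so d_o2 = −3.980 cm.
Lens 2: 1/d_i2 = 1/f₂ − 1/d_o2 = 1/(18.0) − 1/(-3.980) = 0.3068, so d_i2 = 3.26 cm.
The final image is real, 3.26 cm to the right of lens 2 (overall magnification ≈ -0.17).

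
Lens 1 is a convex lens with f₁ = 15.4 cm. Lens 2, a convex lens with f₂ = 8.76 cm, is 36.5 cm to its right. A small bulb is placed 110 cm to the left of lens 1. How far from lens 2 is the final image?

Lens 1: 1/d_i1 = 1/f₁ − 1/d_o1 = 1/(15.4) − 1/(110) = 0.05584, so d_i1 = 17.91 cm.
The intermediate image is 17.91 cm to the right of lens 1, which is 36.5 − (17.91) = 18.59 cm to the left of lens 2, so d_o2 = +18.59 cm.
Lens 2: 1/d_i2 = 1/f₂ − 1/d_o2 = 1/(8.76) − 1/(18.59) = 0.06036, so d_i2 = 16.6 cm.
The final image is real, 16.6 cm to the right of lens 2 (overall magnification ≈ 0.15).

16.6 cm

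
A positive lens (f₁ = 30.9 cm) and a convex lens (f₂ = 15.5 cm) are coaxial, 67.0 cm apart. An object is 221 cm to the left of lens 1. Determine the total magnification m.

Lens 1: 1/d_i1 = 1/(30.9) − 1/(221) = 0.02784, so d_i1 = 35.92 cm; m₁ = −d_i1/d_o1 = -0.1625.
d_o2 = 67.0 − (35.92) = 31.08 cm.
Lens 2: 1/d_i2 = 1/(15.5) − 1/(31.08) = 0.03234, so d_i2 = 30.92 cm; m₂ = −d_i2/d_o2 = -0.9949.
m = m₁·m₂ = (-0.1625)(-0.9949) = +0.162.

m = +0.162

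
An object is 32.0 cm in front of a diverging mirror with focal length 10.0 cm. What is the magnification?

m = +0.238

For a diverging mirror, f = -10.0 cm.
1/d_i = 1/f − 1/d_o = 1/(-10.00) − 1/(32.0) = -0.1313, so d_i = -7.619 cm.
m = −d_i/d_o = −(-7.619)/(32.0) = +0.238.
The image is virtual, upright and reduced, behind the mirror.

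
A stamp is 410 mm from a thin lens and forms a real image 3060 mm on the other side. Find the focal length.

Real image ⇒ d_i = +3060 mm.
1/f = 1/d_o + 1/d_i = 1/(410) + 1/(3060) = 0.002766, so f = 362 mm.
Since f is positive, the thin lens is converging.

f = 362 mm (converging)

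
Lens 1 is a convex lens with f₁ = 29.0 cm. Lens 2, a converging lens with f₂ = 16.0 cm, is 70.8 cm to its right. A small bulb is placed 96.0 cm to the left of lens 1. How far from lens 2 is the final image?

Lens 1: 1/d_i1 = 1/f₁ − 1/d_o1 = 1/(29.0) − 1/(96.0) = 0.02407, so d_i1 = 41.55 cm.
The intermediate image is 41.55 cm to the right of lens 1, which is 70.8 − (41.55) = 29.25 cm to the left of lens 2, so d_o2 = +29.25 cm.
Lens 2: 1/d_i2 = 1/f₂ − 1/d_o2 = 1/(16.0) − 1/(29.25) = 0.02831, so d_i2 = 35.3 cm.
The final image is real, 35.3 cm to the right of lens 2 (overall magnification ≈ 0.52).

35.3 cm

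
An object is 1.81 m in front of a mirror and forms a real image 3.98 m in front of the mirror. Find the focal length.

Real image ⇒ d_i = +3.98 m.
1/f = 1/d_o + 1/d_i = 1/(1.81) + 1/(3.98) = 0.8037, so f = 1.24 m.
Since f is positive, the mirror is concave.

f = 1.24 m (concave)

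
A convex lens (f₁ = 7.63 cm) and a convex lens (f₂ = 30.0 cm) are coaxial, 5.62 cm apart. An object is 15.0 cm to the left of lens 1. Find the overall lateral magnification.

Lens 1: 1/d_i1 = 1/(7.63) − 1/(15.0) = 0.06439, so d_i1 = 15.53 cm; m₁ = −d_i1/d_o1 = -1.035.
d_o2 = 5.62 − (15.53) = -9.910 cm (virtual object).
Lens 2: 1/d_i2 = 1/(30.0) − 1/(-9.910) = 0.1342, so d_i2 = 7.449 cm; m₂ = −d_i2/d_o2 = +0.7517.
m = m₁·m₂ = (-1.035)(+0.7517) = -0.778.

m = -0.778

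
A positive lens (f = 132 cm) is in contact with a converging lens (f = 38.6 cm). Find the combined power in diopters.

P = +3.35 D

P₁ = 1/f₁ = 1/(1.32 m) = +0.7576 D; P₂ = 1/f₂ = 1/(0.386 m) = +2.591 D.
For thin lenses in contact, P = P₁ + P₂ = (+0.7576) + (+2.591) = +3.35 D.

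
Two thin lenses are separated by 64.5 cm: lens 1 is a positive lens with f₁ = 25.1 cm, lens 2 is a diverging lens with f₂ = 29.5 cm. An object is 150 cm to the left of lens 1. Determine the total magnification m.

m = -0.0928

Lens 1: 1/d_i1 = 1/(25.1) − 1/(150) = 0.03317, so d_i1 = 30.14 cm; m₁ = −d_i1/d_o1 = -0.2009.
d_o2 = 64.5 − (30.14) = 34.36 cm.
f₂ = −29.5 cm (diverging).
Lens 2: 1/d_i2 = 1/(-29.5) − 1/(34.36) = -0.06300, so d_i2 = -15.87 cm; m₂ = −d_i2/d_o2 = +0.4619.
m = m₁·m₂ = (-0.2009)(+0.4619) = -0.0928.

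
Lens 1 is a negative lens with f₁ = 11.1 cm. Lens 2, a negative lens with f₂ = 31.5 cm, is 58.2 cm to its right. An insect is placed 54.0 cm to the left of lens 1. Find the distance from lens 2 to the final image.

Lens 1 is diverging, so f₁ = −11.1 cm.
Lens 1: 1/d_i1 = 1/f₁ − 1/d_o1 = 1/(-11.1) − 1/(54.0) = -0.1086, so d_i1 = -9.207 cm.
The intermediate image is 9.207 cm to the left of lens 1 (virtual), which is 58.2 − (-9.207) = 67.41 cm to the left of lens 2, so d_o2 = +67.41 cm.
Lens 2 is diverging, so f₂ = −31.5 cm.
Lens 2: 1/d_i2 = 1/f₂ − 1/d_o2 = 1/(-31.5) − 1/(67.41) = -0.04658, so d_i2 = -21.5 cm.
The final image is virtual, 21.5 cm to the left of lens 2 (overall magnification ≈ 0.054).

21.5 cm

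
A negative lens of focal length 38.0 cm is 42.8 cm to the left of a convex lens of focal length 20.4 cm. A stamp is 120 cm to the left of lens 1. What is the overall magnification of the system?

m = -0.0957

f₁ = −38.0 cm (diverging).
Lens 1: 1/d_i1 = 1/(-38.0) − 1/(120) = -0.03465, so d_i1 = -28.86 cm; m₁ = −d_i1/d_o1 = +0.2405.
d_o2 = 42.8 − (-28.86) = 71.66 cm.
Lens 2: 1/d_i2 = 1/(20.4) − 1/(71.66) = 0.03506, so d_i2 = 28.52 cm; m₂ = −d_i2/d_o2 = -0.3980.
m = m₁·m₂ = (+0.2405)(-0.3980) = -0.0957.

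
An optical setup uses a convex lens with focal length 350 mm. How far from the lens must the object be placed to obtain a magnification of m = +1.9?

166 mm

m = −d_i/d_o ⇒ d_i = −m·d_o.
1/f = 1/d_o + 1/d_i = 1/d_o − 1/(m·d_o) = (1 − 1/m)/d_o, so d_o = f(1 − 1/m) = (350.0)(1 − 1/(+1.9)) = 166 mm.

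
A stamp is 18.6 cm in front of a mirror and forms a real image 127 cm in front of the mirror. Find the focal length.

f = 16.2 cm (concave)

Real image ⇒ d_i = +127 cm.
1/f = 1/d_o + 1/d_i = 1/(18.6) + 1/(127) = 0.06164, so f = 16.2 cm.
Since f is positive, the mirror is concave.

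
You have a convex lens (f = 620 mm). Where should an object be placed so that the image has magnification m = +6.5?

525 mm

m = −d_i/d_o ⇒ d_i = −m·d_o.
1/f = 1/d_o + 1/d_i = 1/d_o − 1/(m·d_o) = (1 − 1/m)/d_o, so d_o = f(1 − 1/m) = (620.0)(1 − 1/(+6.5)) = 525 mm.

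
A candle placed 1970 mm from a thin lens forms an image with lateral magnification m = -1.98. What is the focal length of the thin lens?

f = 1310 mm (converging)

m = −d_i/d_o ⇒ d_i = −m·d_o = −(-1.98)·(1970) = 3901 mm.
1/f = 1/d_o + 1/d_i = 1/(1970) + 1/(3901) = 0.0007640, so f = 1310 mm.
Since f is positive, the thin lens is converging.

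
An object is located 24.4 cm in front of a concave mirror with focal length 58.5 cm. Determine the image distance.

41.9 cm

Mirror equation: 1/d_i = 1/f − 1/d_o = 1/(58.50) − 1/(24.4) = 0.01709 − 0.04098 = -0.02389, so d_i = -41.9 cm.
The image is virtual, upright and enlarged, behind the mirror.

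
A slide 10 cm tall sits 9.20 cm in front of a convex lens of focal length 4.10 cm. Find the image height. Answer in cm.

8.04 cm

1/d_i = 1/f − 1/d_o = 1/(4.100) − 1/(9.20) = 0.1352, so d_i = 7.396 cm.
m = −d_i/d_o = -0.8039.
|h_i| = |m|·h_o = 0.8039 × 10 = 8.04 cm. The image is real, inverted and reduced, on the far side of the lens.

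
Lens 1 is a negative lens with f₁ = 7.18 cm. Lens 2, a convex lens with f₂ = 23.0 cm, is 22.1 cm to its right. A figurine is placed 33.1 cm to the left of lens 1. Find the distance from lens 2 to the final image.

129 cm

Lens 1 is diverging, so f₁ = −7.18 cm.
Lens 1: 1/d_i1 = 1/f₁ − 1/d_o1 = 1/(-7.18) − 1/(33.1) = -0.1695, so d_i1 = -5.900 cm.
The intermediate image is 5.900 cm to the left of lens 1 (virtual), which is 22.1 − (-5.900) = 28.00 cm to the left of lens 2, so d_o2 = +28.00 cm.
Lens 2: 1/d_i2 = 1/f₂ − 1/d_o2 = 1/(23.0) − 1/(28.00) = 0.007764, so d_i2 = 129 cm.
The final image is real, 129 cm to the right of lens 2 (overall magnification ≈ -0.82).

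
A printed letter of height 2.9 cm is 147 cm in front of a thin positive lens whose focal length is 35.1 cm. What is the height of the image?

1/d_i = 1/f − 1/d_o = 1/(35.10) − 1/(147) = 0.02169, so d_i = 46.11 cm.
m = −d_i/d_o = -0.3137.
|h_i| = |m|·h_o = 0.3137 × 2.9 = 0.910 cm. The image is real, inverted and reduced, on the far side of the lens.

0.910 cm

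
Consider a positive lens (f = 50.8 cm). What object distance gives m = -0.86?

m = −d_i/d_o ⇒ d_i = −m·d_o.
1/f = 1/d_o + 1/d_i = 1/d_o − 1/(m·d_o) = (1 − 1/m)/d_o, so d_o = f(1 − 1/m) = (50.80)(1 − 1/(-0.86)) = 110 cm.

110 cm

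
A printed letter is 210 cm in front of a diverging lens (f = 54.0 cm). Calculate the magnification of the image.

For a diverging lens, f = -54.0 cm.
1/d_i = 1/f − 1/d_o = 1/(-54.00) − 1/(210) = -0.02328, so d_i = -42.95 cm.
m = −d_i/d_o = −(-42.95)/(210) = +0.205.
The image is virtual, upright and reduced, on the same side as the object.

m = +0.205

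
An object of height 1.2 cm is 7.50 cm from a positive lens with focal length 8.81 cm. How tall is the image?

8.07 cm

1/d_i = 1/f − 1/d_o = 1/(8.810) − 1/(7.50) = -0.01983, so d_i = -50.44 cm.
m = −d_i/d_o = +6.725.
|h_i| = |m|·h_o = 6.725 × 1.2 = 8.07 cm. The image is virtual, upright and enlarged, on the same side as the object.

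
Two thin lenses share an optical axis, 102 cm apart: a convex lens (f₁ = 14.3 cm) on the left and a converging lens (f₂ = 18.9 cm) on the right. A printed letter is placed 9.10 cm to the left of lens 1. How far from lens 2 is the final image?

22.2 cm

Lens 1: 1/d_i1 = 1/f₁ − 1/d_o1 = 1/(14.3) − 1/(9.10) = -0.03996, so d_i1 = -25.02 cm.
The intermediate image is 25.02 cm to the left of lens 1 (virtual), which is 102 − (-25.02) = 127.0 cm to the left of lens 2, so d_o2 = +127.0 cm.
Lens 2: 1/d_i2 = 1/f₂ − 1/d_o2 = 1/(18.9) − 1/(127.0) = 0.04504, so d_i2 = 22.2 cm.
The final image is real, 22.2 cm to the right of lens 2 (overall magnification ≈ -0.48).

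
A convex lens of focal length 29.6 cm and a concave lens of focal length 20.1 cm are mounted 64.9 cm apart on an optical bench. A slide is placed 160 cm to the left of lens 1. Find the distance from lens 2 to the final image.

Lens 1: 1/d_i1 = 1/f₁ − 1/d_o1 = 1/(29.6) − 1/(160) = 0.02753, so d_i1 = 36.32 cm.
The intermediate image is 36.32 cm to the right of lens 1, which is 64.9 − (36.32) = 28.58 cm to the left of lens 2, so d_o2 = +28.58 cm.
Lens 2 is diverging, so f₂ = −20.1 cm.
Lens 2: 1/d_i2 = 1/f₂ − 1/d_o2 = 1/(-20.1) − 1/(28.58) = -0.08474, so d_i2 = -11.8 cm.
The final image is virtual, 11.8 cm to the left of lens 2 (overall magnification ≈ -0.094).

11.8 cm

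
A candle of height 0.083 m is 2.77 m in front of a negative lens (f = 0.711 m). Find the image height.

0.0170 m

For a negative lens, f = -0.711 m.
1/d_i = 1/f − 1/d_o = 1/(-0.7110) − 1/(2.77) = -1.767, so d_i = -0.5658 m.
m = −d_i/d_o = +0.2043.
|h_i| = |m|·h_o = 0.2043 × 0.083 = 0.0170 m. The image is virtual, upright and reduced, on the same side as the object.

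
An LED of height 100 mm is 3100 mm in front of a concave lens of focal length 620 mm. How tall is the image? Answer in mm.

For a concave lens, f = -620 mm.
1/d_i = 1/f − 1/d_o = 1/(-620.0) − 1/(3100) = -0.001935, so d_i = -516.7 mm.
m = −d_i/d_o = +0.1667.
|h_i| = |m|·h_o = 0.1667 × 100 = 16.7 mm. The image is virtual, upright and reduced, on the same side as the object.

16.7 mm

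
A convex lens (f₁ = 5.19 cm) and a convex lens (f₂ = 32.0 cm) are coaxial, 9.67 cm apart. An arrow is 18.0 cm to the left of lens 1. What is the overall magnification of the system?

m = -0.438

Lens 1: 1/d_i1 = 1/(5.19) − 1/(18.0) = 0.1371, so d_i1 = 7.293 cm; m₁ = −d_i1/d_o1 = -0.4052.
d_o2 = 9.67 − (7.293) = 2.377 cm.
Lens 2: 1/d_i2 = 1/(32.0) − 1/(2.377) = -0.3894, so d_i2 = -2.568 cm; m₂ = −d_i2/d_o2 = +1.080.
m = m₁·m₂ = (-0.4052)(+1.080) = -0.438.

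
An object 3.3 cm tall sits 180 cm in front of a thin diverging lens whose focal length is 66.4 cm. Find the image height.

For a diverging lens, f = -66.4 cm.
1/d_i = 1/f − 1/d_o = 1/(-66.40) − 1/(180) = -0.02062, so d_i = -48.51 cm.
m = −d_i/d_o = +0.2695.
|h_i| = |m|·h_o = 0.2695 × 3.3 = 0.889 cm. The image is virtual, upright and reduced, on the same side as the object.

0.889 cm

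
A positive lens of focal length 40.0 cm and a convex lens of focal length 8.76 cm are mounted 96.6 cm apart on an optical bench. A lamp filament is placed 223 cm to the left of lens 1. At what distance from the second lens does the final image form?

10.7 cm

Lens 1: 1/d_i1 = 1/f₁ − 1/d_o1 = 1/(40.0) − 1/(223) = 0.02052, so d_i1 = 48.74 cm.
The intermediate image is 48.74 cm to the right of lens 1, which is 96.6 − (48.74) = 47.86 cm to the left of lens 2, so d_o2 = +47.86 cm.
Lens 2: 1/d_i2 = 1/f₂ − 1/d_o2 = 1/(8.76) − 1/(47.86) = 0.09326, so d_i2 = 10.7 cm.
The final image is real, 10.7 cm to the right of lens 2 (overall magnification ≈ 0.049).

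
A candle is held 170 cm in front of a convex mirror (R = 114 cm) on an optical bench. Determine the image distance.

42.7 cm

f = R/2 = 114/2 = 57.00 cm; for a convex mirror, f = -57.00 cm.
Mirror equation: 1/q = 1/f − 1/p = 1/(-57.00) − 1/(170) = -0.01754 − 0.005882 = -0.02343, so q = -42.7 cm.
The image is virtual, upright and reduced, behind the mirror.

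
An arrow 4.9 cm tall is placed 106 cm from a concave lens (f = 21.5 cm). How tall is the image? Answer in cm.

0.826 cm

For a concave lens, f = -21.5 cm.
1/d_i = 1/f − 1/d_o = 1/(-21.50) − 1/(106) = -0.05595, so d_i = -17.87 cm.
m = −d_i/d_o = +0.1686.
|h_i| = |m|·h_o = 0.1686 × 4.9 = 0.826 cm. The image is virtual, upright and reduced, on the same side as the object.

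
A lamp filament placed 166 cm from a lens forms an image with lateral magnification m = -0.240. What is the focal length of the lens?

f = 32.1 cm (converging)

m = −d_i/d_o ⇒ d_i = −m·d_o = −(-0.240)·(166) = 39.84 cm.
1/f = 1/d_o + 1/d_i = 1/(166) + 1/(39.84) = 0.03112, so f = 32.1 cm.
Since f is positive, the lens is converging.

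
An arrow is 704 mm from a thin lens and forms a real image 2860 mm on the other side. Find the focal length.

f = 565 mm (converging)

Real image ⇒ d_i = +2860 mm.
1/f = 1/d_o + 1/d_i = 1/(704) + 1/(2860) = 0.001770, so f = 565 mm.
Since f is positive, the thin lens is converging.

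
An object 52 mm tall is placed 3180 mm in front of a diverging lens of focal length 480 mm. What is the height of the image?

6.82 mm

For a diverging lens, f = -480 mm.
1/d_i = 1/f − 1/d_o = 1/(-480.0) − 1/(3180) = -0.002398, so d_i = -417.0 mm.
m = −d_i/d_o = +0.1311.
|h_i| = |m|·h_o = 0.1311 × 52 = 6.82 mm. The image is virtual, upright and reduced, on the same side as the object.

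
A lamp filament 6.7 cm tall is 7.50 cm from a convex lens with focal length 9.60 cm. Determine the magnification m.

m = +4.57

1/d_i = 1/f − 1/d_o = 1/(9.600) − 1/(7.50) = -0.02917, so d_i = -34.29 cm.
m = −d_i/d_o = −(-34.29)/(7.50) = +4.57.
The image is virtual, upright and enlarged, on the same side as the object.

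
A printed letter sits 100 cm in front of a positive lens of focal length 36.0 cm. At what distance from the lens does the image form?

Thin-lens equation: 1/d_i = 1/f − 1/d_o = 1/(36.00) − 1/(100) = 0.02778 − 0.01000 = 0.01778, so d_i = 56.2 cm.
The image is real, inverted and reduced, on the far side of the lens.

56.2 cm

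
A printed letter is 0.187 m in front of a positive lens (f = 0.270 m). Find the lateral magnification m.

1/d_i = 1/f − 1/d_o = 1/(0.2700) − 1/(0.187) = -1.644, so d_i = -0.6083 m.
m = −d_i/d_o = −(-0.6083)/(0.187) = +3.25.
The image is virtual, upright and enlarged, on the same side as the object.

m = +3.25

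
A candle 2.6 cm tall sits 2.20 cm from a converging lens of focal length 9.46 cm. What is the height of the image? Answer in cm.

1/d_i = 1/f − 1/d_o = 1/(9.460) − 1/(2.20) = -0.3488, so d_i = -2.867 cm.
m = −d_i/d_o = +1.303.
|h_i| = |m|·h_o = 1.303 × 2.6 = 3.39 cm. The image is virtual, upright and enlarged, on the same side as the object.

3.39 cm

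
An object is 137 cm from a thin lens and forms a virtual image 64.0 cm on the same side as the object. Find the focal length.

Virtual image ⇒ d_i = −64.0 cm.
1/f = 1/d_o + 1/d_i = 1/(137) + 1/(-64.0) = -0.008326, so f = -120 cm.
Since f is negative, the thin lens is diverging.

f = -120 cm (diverging)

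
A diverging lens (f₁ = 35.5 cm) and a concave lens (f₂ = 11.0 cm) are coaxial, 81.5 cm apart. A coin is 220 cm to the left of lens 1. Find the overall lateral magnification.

m = +0.0124

f₁ = −35.5 cm (diverging).
Lens 1: 1/d_i1 = 1/(-35.5) − 1/(220) = -0.03271, so d_i1 = -30.57 cm; m₁ = −d_i1/d_o1 = +0.1390.
d_o2 = 81.5 − (-30.57) = 112.1 cm.
f₂ = −11.0 cm (diverging).
Lens 2: 1/d_i2 = 1/(-11.0) − 1/(112.1) = -0.09983, so d_i2 = -10.02 cm; m₂ = −d_i2/d_o2 = +0.08936.
m = m₁·m₂ = (+0.1390)(+0.08936) = +0.0124.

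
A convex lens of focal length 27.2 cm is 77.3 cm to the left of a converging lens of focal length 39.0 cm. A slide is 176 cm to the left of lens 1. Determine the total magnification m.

Lens 1: 1/d_i1 = 1/(27.2) − 1/(176) = 0.03108, so d_i1 = 32.17 cm; m₁ = −d_i1/d_o1 = -0.1828.
d_o2 = 77.3 − (32.17) = 45.13 cm.
Lens 2: 1/d_i2 = 1/(39.0) − 1/(45.13) = 0.003483, so d_i2 = 287.1 cm; m₂ = −d_i2/d_o2 = -6.362.
m = m₁·m₂ = (-0.1828)(-6.362) = +1.16.

m = +1.16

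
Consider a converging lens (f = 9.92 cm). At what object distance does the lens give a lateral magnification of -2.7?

m = −d_i/d_o ⇒ d_i = −m·d_o.
1/f = 1/d_o + 1/d_i = 1/d_o − 1/(m·d_o) = (1 − 1/m)/d_o, so d_o = f(1 − 1/m) = (9.920)(1 − 1/(-2.7)) = 13.6 cm.

13.6 cm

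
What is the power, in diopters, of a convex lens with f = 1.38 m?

P = 1/f = 1/(1.38 m) = +0.725 D.

P = +0.725 D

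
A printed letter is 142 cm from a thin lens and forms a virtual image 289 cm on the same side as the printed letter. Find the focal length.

f = 279 cm (converging)

Virtual image ⇒ d_i = −289 cm.
1/f = 1/d_o + 1/d_i = 1/(142) + 1/(-289) = 0.003582, so f = 279 cm.
Since f is positive, the thin lens is converging.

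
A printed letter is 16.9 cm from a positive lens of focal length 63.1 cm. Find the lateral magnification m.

m = +1.37

1/d_i = 1/f − 1/d_o = 1/(63.10) − 1/(16.9) = -0.04332, so d_i = -23.08 cm.
m = −d_i/d_o = −(-23.08)/(16.9) = +1.37.
The image is virtual, upright and enlarged, on the same side as the object.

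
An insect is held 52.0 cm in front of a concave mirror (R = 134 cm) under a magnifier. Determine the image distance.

f = R/2 = 134/2 = 67.00 cm.
Mirror equation: 1/v = 1/f − 1/u = 1/(67.00) − 1/(52.0) = 0.01493 − 0.01923 = -0.004305, so v = -232 cm.
The image is virtual, upright and enlarged, behind the mirror.

232 cm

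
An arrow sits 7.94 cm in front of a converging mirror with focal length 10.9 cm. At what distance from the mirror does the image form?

Mirror equation: 1/q = 1/f − 1/p = 1/(10.90) − 1/(7.94) = 0.09174 − 0.1259 = -0.03420, so q = -29.2 cm.
The image is virtual, upright and enlarged, behind the mirror.

29.2 cm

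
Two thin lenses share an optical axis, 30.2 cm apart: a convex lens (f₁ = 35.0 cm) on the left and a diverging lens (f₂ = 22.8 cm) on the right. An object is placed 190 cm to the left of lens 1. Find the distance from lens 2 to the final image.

Lens 1: 1/d_i1 = 1/f₁ − 1/d_o1 = 1/(35.0) − 1/(190) = 0.02331, so d_i1 = 42.90 cm.
The intermediate image is 42.90 cm to the right of lens 1, which lies 12.70 cm to the right of lens 2 — a virtual object — so d_o2 = −12.70 cm.
Lens 2 is diverging, so f₂ = −22.8 cm.
Lens 2: 1/d_i2 = 1/f₂ − 1/d_o2 = 1/(-22.8) − 1/(-12.70) = 0.03488, so d_i2 = 28.7 cm.
The final image is real, 28.7 cm to the right of lens 2 (overall magnification ≈ -0.51).

28.7 cm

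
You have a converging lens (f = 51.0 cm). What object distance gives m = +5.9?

42.4 cm

m = −d_i/d_o ⇒ d_i = −m·d_o.
1/f = 1/d_o + 1/d_i = 1/d_o − 1/(m·d_o) = (1 − 1/m)/d_o, so d_o = f(1 − 1/m) = (51.00)(1 − 1/(+5.9)) = 42.4 cm.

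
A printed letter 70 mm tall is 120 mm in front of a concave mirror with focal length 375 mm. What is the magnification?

m = +1.47

1/d_i = 1/f − 1/d_o = 1/(375.0) − 1/(120) = -0.005667, so d_i = -176.5 mm.
m = −d_i/d_o = −(-176.5)/(120) = +1.47.
The image is virtual, upright and enlarged, behind the mirror.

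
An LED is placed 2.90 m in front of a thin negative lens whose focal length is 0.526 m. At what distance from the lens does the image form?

0.445 m

For a negative lens, f = -0.526 m.
Lens equation: 1/d_i = 1/f − 1/d_o = 1/(-0.5260) − 1/(2.90) = -1.901 − 0.3448 = -2.246, so d_i = -0.445 m.
The image is virtual, upright and reduced, on the same side as the object.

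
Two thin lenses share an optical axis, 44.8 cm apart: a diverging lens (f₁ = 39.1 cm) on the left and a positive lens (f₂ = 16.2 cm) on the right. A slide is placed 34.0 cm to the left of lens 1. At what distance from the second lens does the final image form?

Lens 1 is diverging, so f₁ = −39.1 cm.
Lens 1: 1/d_i1 = 1/f₁ − 1/d_o1 = 1/(-39.1) − 1/(34.0) = -0.05499, so d_i1 = -18.19 cm.
The intermediate image is 18.19 cm to the left of lens 1 (virtual), which is 44.8 − (-18.19) = 62.99 cm to the left of lens 2, so d_o2 = +62.99 cm.
Lens 2: 1/d_i2 = 1/f₂ − 1/d_o2 = 1/(16.2) − 1/(62.99) = 0.04585, so d_i2 = 21.8 cm.
The final image is real, 21.8 cm to the right of lens 2 (overall magnification ≈ -0.19).

21.8 cm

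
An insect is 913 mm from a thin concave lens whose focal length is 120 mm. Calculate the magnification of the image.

For a concave lens, f = -120 mm.
1/d_i = 1/f − 1/d_o = 1/(-120.0) − 1/(913) = -0.009429, so d_i = -106.1 mm.
m = −d_i/d_o = −(-106.1)/(913) = +0.116.
The image is virtual, upright and reduced, on the same side as the object.

m = +0.116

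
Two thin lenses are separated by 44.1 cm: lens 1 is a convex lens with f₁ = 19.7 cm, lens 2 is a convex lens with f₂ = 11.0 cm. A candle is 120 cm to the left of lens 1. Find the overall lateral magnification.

m = +0.227

Lens 1: 1/d_i1 = 1/(19.7) − 1/(120) = 0.04243, so d_i1 = 23.57 cm; m₁ = −d_i1/d_o1 = -0.1964.
d_o2 = 44.1 − (23.57) = 20.53 cm.
Lens 2: 1/d_i2 = 1/(11.0) − 1/(20.53) = 0.04220, so d_i2 = 23.70 cm; m₂ = −d_i2/d_o2 = -1.154.
m = m₁·m₂ = (-0.1964)(-1.154) = +0.227.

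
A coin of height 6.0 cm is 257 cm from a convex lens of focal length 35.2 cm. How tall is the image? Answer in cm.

0.952 cm

1/d_i = 1/f − 1/d_o = 1/(35.20) − 1/(257) = 0.02452, so d_i = 40.79 cm.
m = −d_i/d_o = -0.1587.
|h_i| = |m|·h_o = 0.1587 × 6.0 = 0.952 cm. The image is real, inverted and reduced, on the far side of the lens.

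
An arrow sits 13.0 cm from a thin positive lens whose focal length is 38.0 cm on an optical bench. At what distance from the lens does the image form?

Lens equation: 1/q = 1/f − 1/p = 1/(38.00) − 1/(13.0) = 0.02632 − 0.07692 = -0.05061, so q = -19.8 cm.
The image is virtual, upright and enlarged, on the same side as the object.

19.8 cm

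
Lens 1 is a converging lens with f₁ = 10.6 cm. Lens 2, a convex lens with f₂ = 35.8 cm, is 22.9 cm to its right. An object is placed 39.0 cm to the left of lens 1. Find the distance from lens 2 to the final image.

Lens 1: 1/d_i1 = 1/f₁ − 1/d_o1 = 1/(10.6) − 1/(39.0) = 0.06870, so d_i1 = 14.56 cm.
The intermediate image is 14.56 cm to the right of lens 1, which is 22.9 − (14.56) = 8.340 cm to the left of lens 2, so d_o2 = +8.340 cm.
Lens 2: 1/d_i2 = 1/f₂ − 1/d_o2 = 1/(35.8) − 1/(8.340) = -0.09197, so d_i2 = -10.9 cm.
The final image is virtual, 10.9 cm to the left of lens 2 (overall magnification ≈ -0.49).

10.9 cm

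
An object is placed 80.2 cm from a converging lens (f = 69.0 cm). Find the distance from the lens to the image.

494 cm

Lens equation: 1/v = 1/f − 1/u = 1/(69.00) − 1/(80.2) = 0.01449 − 0.01247 = 0.002024, so v = 494 cm.
The image is real, inverted and enlarged, on the far side of the lens.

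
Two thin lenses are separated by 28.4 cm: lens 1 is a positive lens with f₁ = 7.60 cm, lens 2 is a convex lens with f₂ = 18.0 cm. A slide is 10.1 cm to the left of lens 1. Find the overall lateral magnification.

Lens 1: 1/d_i1 = 1/(7.60) − 1/(10.1) = 0.03257, so d_i1 = 30.70 cm; m₁ = −d_i1/d_o1 = -3.040.
d_o2 = 28.4 − (30.70) = -2.300 cm (virtual object).
Lens 2: 1/d_i2 = 1/(18.0) − 1/(-2.300) = 0.4903, so d_i2 = 2.039 cm; m₂ = −d_i2/d_o2 = +0.8867.
m = m₁·m₂ = (-3.040)(+0.8867) = -2.70.

m = -2.70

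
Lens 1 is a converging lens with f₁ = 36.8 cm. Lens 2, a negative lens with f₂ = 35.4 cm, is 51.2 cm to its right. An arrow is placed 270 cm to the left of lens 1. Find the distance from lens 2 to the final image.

6.91 cm

Lens 1: 1/d_i1 = 1/f₁ − 1/d_o1 = 1/(36.8) − 1/(270) = 0.02347, so d_i1 = 42.61 cm.
The intermediate image is 42.61 cm to the right of lens 1, which is 51.2 − (42.61) = 8.590 cm to the left of lens 2, so d_o2 = +8.590 cm.
Lens 2 is diverging, so f₂ = −35.4 cm.
Lens 2: 1/d_i2 = 1/f₂ − 1/d_o2 = 1/(-35.4) − 1/(8.590) = -0.1447, so d_i2 = -6.91 cm.
The final image is virtual, 6.91 cm to the left of lens 2 (overall magnification ≈ -0.13).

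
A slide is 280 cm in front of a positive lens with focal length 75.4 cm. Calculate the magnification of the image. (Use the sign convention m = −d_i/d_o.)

m = -0.369

1/d_i = 1/f − 1/d_o = 1/(75.40) − 1/(280) = 0.009691, so d_i = 103.2 cm.
m = −d_i/d_o = −(103.2)/(280) = -0.369.
The image is real, inverted and reduced, on the far side of the lens.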